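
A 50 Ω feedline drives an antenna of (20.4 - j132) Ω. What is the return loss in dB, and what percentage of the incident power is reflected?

RL ≈ 0.874 dB; 81.8% of incident power reflected

Γ = (-29.6 − j132)/(70.4 − j132), |Γ| = 0.904
RL = −20·log₁₀(0.904) = 0.874 dB
P_refl/P_inc = |Γ|² = 0.818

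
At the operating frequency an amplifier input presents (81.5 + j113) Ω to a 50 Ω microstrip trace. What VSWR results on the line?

Γ = (Z_L − Z_0)/(Z_L + Z_0) = (31.5 + j113)/(131.5 + j113)
|Γ| = 117/173 = 0.677
VSWR = (1 + |Γ|)/(1 − |Γ|) = 1.68/0.323

VSWR ≈ 5.18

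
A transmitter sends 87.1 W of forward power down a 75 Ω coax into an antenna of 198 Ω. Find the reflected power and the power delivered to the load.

P_reflected ≈ 17.7 W; P_delivered ≈ 69.4 W

Γ = (198 − 75)/(198 + 75) = 0.451
|Γ|² = 0.203
P_refl = |Γ|²·P_inc = 17.7 W, P_del = (1 − |Γ|²)·P_inc = 69.4 W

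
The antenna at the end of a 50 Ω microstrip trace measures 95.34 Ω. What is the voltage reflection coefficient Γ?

Γ = (Z_L − Z_0)/(Z_L + Z_0) = (95.34 − 50)/(95.34 + 50) = 45.34/145.3

Γ = 0.312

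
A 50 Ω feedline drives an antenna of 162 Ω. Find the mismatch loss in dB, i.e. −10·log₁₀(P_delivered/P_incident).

Γ = (162 − 50)/(162 + 50) = 0.528
|Γ|² = 0.279, so P_del/P_inc = 1 − |Γ|² = 0.721
ML = −10·log₁₀(1 − |Γ|²)

mismatch loss ≈ 1.42 dB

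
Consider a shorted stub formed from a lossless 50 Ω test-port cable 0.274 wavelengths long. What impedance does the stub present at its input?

βl = 2π × 0.274 = 98.6°
tan(βl) = -6.58
For a shorted stub, Z_in = jZ_0·tan(βl)

Z_in ≈ −j329 Ω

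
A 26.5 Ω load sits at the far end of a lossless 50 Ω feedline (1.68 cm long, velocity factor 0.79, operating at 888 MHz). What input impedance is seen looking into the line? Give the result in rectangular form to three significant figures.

λ = v/f = 0.79·c / 888 MHz = 0.267 m
βl = 2π·l/λ = 2π × 0.0629 = 22.7°
tan(βl) = tan(22.7°) = 0.418
Z_in = Z_0·(Z_L + jZ_0·tanβl)/(Z_0 + jZ_L·tanβl)
     = 50·(26.5 + j20.9)/(50 + j11.1)

Z_in ≈ 29.7 + j14.3 Ω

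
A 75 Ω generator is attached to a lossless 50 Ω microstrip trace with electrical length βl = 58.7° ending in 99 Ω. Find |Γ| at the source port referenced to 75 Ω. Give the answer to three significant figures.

tan(βl) = 1.64
Z_in = Z_0·(Z_L + jZ_0·tanβl)/(Z_0 + jZ_L·tanβl) = 31.6 − j20.7 Ω
Γ_s = (Z_in − Z_s)/(Z_in + Z_s) = (-43.4 − j20.7)/(107 − j20.7), |Γ_s| = 0.443

|Γ| ≈ 0.443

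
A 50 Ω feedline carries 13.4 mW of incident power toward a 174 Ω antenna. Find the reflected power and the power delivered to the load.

Γ = (174 − 50)/(174 + 50) = 0.554
|Γ|² = 0.306
P_refl = |Γ|²·P_inc = 4.11 mW, P_del = (1 − |Γ|²)·P_inc = 9.29 mW

P_reflected ≈ 4.11 mW; P_delivered ≈ 9.29 mW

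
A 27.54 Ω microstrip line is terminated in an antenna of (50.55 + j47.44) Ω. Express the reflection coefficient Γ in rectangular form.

Γ ≈ 0.485 + j0.313

Γ = (Z_L − Z_0)/(Z_L + Z_0) = (23.01 + j47.44)/(78.09 + j47.44)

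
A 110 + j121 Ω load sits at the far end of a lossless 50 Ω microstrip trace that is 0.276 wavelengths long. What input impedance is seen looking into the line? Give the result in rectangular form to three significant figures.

Z_in ≈ 9.81 − j3.28 Ω

βl = 2π × 0.276 = 99.4°
tan(βl) = tan(99.4°) = -6.07
Z_in = Z_0·(Z_L + jZ_0·tanβl)/(Z_0 + jZ_L·tanβl)
     = 50·(110 − j182)/(784 − j667)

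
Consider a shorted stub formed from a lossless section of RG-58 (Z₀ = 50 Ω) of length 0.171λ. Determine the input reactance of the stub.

βl = 2π × 0.171 = 61.6°
tan(βl) = 1.85
For a shorted stub, Z_in = jZ_0·tan(βl)

X_in ≈ 92.3 Ω (inductive)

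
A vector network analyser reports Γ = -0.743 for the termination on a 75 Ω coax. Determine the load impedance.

Z_L = Z_0·(1 + Γ)/(1 − Γ) = 75·(0.257)/(1.74)

Z_L ≈ 11.1 Ω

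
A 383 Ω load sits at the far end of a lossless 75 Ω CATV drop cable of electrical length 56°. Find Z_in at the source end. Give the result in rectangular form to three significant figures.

Z_in ≈ 21 − j47.8 Ω

tan(βl) = tan(56°) = 1.48
Z_in = Z_0·(Z_L + jZ_0·tanβl)/(Z_0 + jZ_L·tanβl)
     = 75·(383 + j111)/(75 + j568)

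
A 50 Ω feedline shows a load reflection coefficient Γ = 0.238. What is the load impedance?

Z_L = Z_0·(1 + Γ)/(1 − Γ) = 50·(1.24)/(0.762)

Z_L ≈ 81.2 Ω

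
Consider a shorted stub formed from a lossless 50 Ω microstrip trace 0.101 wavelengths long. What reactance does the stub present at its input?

X_in ≈ 36.8 Ω (inductive)

βl = 2π × 0.101 = 36.4°
tan(βl) = 0.736
For a shorted stub, Z_in = jZ_0·tan(βl)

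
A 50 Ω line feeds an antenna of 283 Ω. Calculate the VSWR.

For a purely resistive load, VSWR = R_L/Z_0 or Z_0/R_L (whichever > 1) = 283/50

VSWR ≈ 5.66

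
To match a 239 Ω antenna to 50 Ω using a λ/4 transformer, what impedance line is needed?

Z_qwt ≈ 109 Ω

Z_qwt = √(Z_0·R_L) = √(50 × 239) = √11950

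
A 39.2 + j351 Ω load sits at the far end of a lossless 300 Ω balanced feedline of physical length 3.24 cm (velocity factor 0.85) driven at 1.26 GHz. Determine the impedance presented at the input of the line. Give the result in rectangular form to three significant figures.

Z_in ≈ 180 − j930 Ω

λ = v/f = 0.85·c / 1.26 GHz = 0.202 m
βl = 2π·l/λ = 2π × 0.16 = 57.6°
tan(βl) = tan(57.6°) = 1.58
Z_in = Z_0·(Z_L + jZ_0·tanβl)/(Z_0 + jZ_L·tanβl)
     = 300·(39.2 + j824)/(-254 + j61.9)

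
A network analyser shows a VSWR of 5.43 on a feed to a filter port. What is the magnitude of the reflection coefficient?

|Γ| ≈ 0.689

|Γ| = (S − 1)/(S + 1) = (5.43 − 1)/(5.43 + 1) = 4.43/6.43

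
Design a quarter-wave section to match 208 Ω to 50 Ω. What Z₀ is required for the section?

Z_qwt ≈ 102 Ω

Z_qwt = √(Z_0·R_L) = √(50 × 208) = √10400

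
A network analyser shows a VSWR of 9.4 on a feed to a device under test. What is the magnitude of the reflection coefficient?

|Γ| = (S − 1)/(S + 1) = (9.4 − 1)/(9.4 + 1) = 8.4/10.4

|Γ| ≈ 0.808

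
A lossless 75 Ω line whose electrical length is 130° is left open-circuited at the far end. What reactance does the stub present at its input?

X_in ≈ 62.9 Ω (inductive)

tan(βl) = -1.19
For an open-circuited stub, Z_in = −jZ_0·cot(βl) = −jZ_0/tan(βl)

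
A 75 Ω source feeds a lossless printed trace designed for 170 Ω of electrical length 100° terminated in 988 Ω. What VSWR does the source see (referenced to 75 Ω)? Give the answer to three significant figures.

tan(βl) = -5.67
Z_in = Z_0·(Z_L + jZ_0·tanβl)/(Z_0 + jZ_L·tanβl) = 30.1 + j29.1 Ω
Γ_s = (Z_in − Z_s)/(Z_in + Z_s) = (-44.9 + j29.1)/(105 + j29.1), |Γ_s| = 0.49
VSWR = (1 + |Γ_s|)/(1 − |Γ_s|)

VSWR ≈ 2.92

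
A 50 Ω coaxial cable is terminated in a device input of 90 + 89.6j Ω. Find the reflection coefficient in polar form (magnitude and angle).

Γ = (Z_L − Z_0)/(Z_L + Z_0) = (40 + j89.6)/(140 + j89.6)
|Γ| = 98.1/166 = 0.59

Γ ≈ 0.59 ∠ 33.3°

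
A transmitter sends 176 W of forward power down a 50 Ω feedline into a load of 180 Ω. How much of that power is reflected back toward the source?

P_reflected ≈ 56.2 W

Γ = (180 − 50)/(180 + 50) = 0.565
|Γ|² = 0.319
P_refl = |Γ|²·P_inc = 56.2 W, P_del = (1 − |Γ|²)·P_inc = 120 W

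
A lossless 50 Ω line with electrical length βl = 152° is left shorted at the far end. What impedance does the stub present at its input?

tan(βl) = -0.532
For a shorted stub, Z_in = jZ_0·tan(βl)

Z_in ≈ −j26.6 Ω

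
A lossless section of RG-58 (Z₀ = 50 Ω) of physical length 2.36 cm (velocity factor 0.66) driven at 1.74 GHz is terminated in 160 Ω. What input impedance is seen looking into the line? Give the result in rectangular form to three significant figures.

Z_in ≈ 16.7 − j12.3 Ω

λ = v/f = 0.66·c / 1.74 GHz = 0.114 m
βl = 2π·l/λ = 2π × 0.207 = 74.7°
tan(βl) = tan(74.7°) = 3.65
Z_in = Z_0·(Z_L + jZ_0·tanβl)/(Z_0 + jZ_L·tanβl)
     = 50·(160 + j182)/(50 + j583)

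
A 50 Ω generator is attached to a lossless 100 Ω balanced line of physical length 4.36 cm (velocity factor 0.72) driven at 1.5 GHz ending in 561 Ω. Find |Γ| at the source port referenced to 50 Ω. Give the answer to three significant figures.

|Γ| ≈ 0.58

λ = v/f = 0.72·c / 1.5 GHz = 0.144 m
βl = 2π·l/λ = 2π × 0.303 = 109°
tan(βl) = -2.9
Z_in = Z_0·(Z_L + jZ_0·tanβl)/(Z_0 + jZ_L·tanβl) = 19.9 + j33.2 Ω
Γ_s = (Z_in − Z_s)/(Z_in + Z_s) = (-30.1 + j33.2)/(69.9 + j33.2), |Γ_s| = 0.58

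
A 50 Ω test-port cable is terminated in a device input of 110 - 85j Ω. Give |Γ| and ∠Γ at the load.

Γ ≈ 0.574 ∠ -26.8°

Γ = (Z_L − Z_0)/(Z_L + Z_0) = (60 − j85)/(160 − j85)
|Γ| = 104/181 = 0.574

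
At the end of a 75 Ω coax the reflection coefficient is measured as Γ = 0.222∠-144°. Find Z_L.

Z_L = Z_0·(1 + Γ)/(1 − Γ) = 75·(0.82 − j0.13)/(1.18 + j0.13)

Z_L ≈ 50.6 − j13.9 Ω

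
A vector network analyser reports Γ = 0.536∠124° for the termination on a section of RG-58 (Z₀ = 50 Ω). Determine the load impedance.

Z_L = Z_0·(1 + Γ)/(1 − Γ) = 50·(0.7 + j0.444)/(1.3 − j0.444)

Z_L ≈ 18.9 + j23.6 Ω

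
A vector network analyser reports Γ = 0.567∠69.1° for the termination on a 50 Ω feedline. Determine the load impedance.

Z_L = Z_0·(1 + Γ)/(1 − Γ) = 50·(1.2 + j0.53)/(0.798 − j0.53)

Z_L ≈ 37 + j57.8 Ω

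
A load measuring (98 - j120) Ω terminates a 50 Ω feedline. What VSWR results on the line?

Γ = (Z_L − Z_0)/(Z_L + Z_0) = (48 − j120)/(148 − j120)
|Γ| = 129/191 = 0.678
VSWR = (1 + |Γ|)/(1 − |Γ|) = 1.68/0.322

VSWR ≈ 5.22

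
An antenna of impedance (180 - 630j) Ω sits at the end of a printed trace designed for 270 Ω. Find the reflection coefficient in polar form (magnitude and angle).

Γ ≈ 0.822 ∠ -43.7°

Γ = (Z_L − Z_0)/(Z_L + Z_0) = (-90 − j630)/(450 − j630)
|Γ| = 636/774 = 0.822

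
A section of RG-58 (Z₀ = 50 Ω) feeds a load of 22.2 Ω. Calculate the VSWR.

Γ = (22.2 − 50)/(22.2 + 50) = -0.385
VSWR = (1 + 0.385)/(1 − 0.385)

VSWR ≈ 2.25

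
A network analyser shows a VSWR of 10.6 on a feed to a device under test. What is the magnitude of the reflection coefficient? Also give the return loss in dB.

|Γ| = (S − 1)/(S + 1) = (10.6 − 1)/(10.6 + 1) = 9.6/11.6
RL = −20·log₁₀|Γ| = −20·log₁₀(0.828)

|Γ| ≈ 0.828; return loss ≈ 1.64 dB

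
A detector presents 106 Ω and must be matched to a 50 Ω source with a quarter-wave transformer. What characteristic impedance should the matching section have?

Z_qwt ≈ 72.8 Ω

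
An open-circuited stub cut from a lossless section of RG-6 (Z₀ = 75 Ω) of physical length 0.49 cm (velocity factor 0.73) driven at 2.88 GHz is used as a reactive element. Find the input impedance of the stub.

λ = v/f = 0.73·c / 2.88 GHz = 0.076 m
βl = 2π·l/λ = 2π × 0.0644 = 23.2°
tan(βl) = 0.429
For an open-circuited stub, Z_in = −jZ_0·cot(βl) = −jZ_0/tan(βl)

Z_in ≈ −j175 Ω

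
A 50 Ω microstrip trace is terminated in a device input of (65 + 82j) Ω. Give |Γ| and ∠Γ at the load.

Γ = (Z_L − Z_0)/(Z_L + Z_0) = (15 + j82)/(115 + j82)
|Γ| = 83.4/141 = 0.59

Γ ≈ 0.59 ∠ 44.1°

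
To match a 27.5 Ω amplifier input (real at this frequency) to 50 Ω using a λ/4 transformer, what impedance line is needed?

Z_qwt = √(Z_0·R_L) = √(50 × 27.5) = √1375

Z_qwt ≈ 37.1 Ω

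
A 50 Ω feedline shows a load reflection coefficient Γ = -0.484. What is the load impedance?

Z_L = Z_0·(1 + Γ)/(1 − Γ) = 50·(0.516)/(1.48)

Z_L ≈ 17.4 Ω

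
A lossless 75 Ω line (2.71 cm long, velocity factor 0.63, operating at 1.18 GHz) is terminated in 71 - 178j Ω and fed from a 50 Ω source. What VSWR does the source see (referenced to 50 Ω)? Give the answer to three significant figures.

λ = v/f = 0.63·c / 1.18 GHz = 0.16 m
βl = 2π·l/λ = 2π × 0.169 = 60.9°
tan(βl) = 1.8
Z_in = Z_0·(Z_L + jZ_0·tanβl)/(Z_0 + jZ_L·tanβl) = 9.81 − j11.4 Ω
Γ_s = (Z_in − Z_s)/(Z_in + Z_s) = (-40.2 − j11.4)/(59.8 − j11.4), |Γ_s| = 0.686
VSWR = (1 + |Γ_s|)/(1 − |Γ_s|)

VSWR ≈ 5.37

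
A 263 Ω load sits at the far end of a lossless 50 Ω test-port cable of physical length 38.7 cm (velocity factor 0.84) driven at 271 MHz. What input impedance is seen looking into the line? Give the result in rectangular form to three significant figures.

Z_in ≈ 34 + j74.9 Ω

λ = v/f = 0.84·c / 271 MHz = 0.93 m
βl = 2π·l/λ = 2π × 0.416 = 150°
tan(βl) = tan(150°) = -0.581
Z_in = Z_0·(Z_L + jZ_0·tanβl)/(Z_0 + jZ_L·tanβl)
     = 50·(263 − j29.1)/(50 − j153)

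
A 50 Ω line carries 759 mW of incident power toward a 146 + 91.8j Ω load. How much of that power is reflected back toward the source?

P_reflected ≈ 286 mW

|Γ| = |(96 + j91.8)/(196 + j91.8)| = 0.614
|Γ|² = 0.377
P_refl = |Γ|²·P_inc = 286 mW, P_del = (1 − |Γ|²)·P_inc = 473 mW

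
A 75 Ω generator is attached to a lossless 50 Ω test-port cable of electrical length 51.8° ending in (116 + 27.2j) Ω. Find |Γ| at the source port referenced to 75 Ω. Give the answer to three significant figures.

tan(βl) = 1.27
Z_in = Z_0·(Z_L + jZ_0·tanβl)/(Z_0 + jZ_L·tanβl) = 34.5 − j35.7 Ω
Γ_s = (Z_in − Z_s)/(Z_in + Z_s) = (-40.5 − j35.7)/(110 − j35.7), |Γ_s| = 0.469

|Γ| ≈ 0.469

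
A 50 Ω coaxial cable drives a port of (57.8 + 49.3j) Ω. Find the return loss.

RL ≈ 7.51 dB

Γ = (7.8 + j49.3)/(107.8 + j49.3), |Γ| = 0.421
RL = −20·log₁₀|Γ| = −20·log₁₀(0.421)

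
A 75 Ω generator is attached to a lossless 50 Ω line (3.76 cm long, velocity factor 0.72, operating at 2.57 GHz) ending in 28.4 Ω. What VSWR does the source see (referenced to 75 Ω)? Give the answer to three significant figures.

λ = v/f = 0.72·c / 2.57 GHz = 0.084 m
βl = 2π·l/λ = 2π × 0.447 = 161°
tan(βl) = -0.343
Z_in = Z_0·(Z_L + jZ_0·tanβl)/(Z_0 + jZ_L·tanβl) = 30.6 − j11.2 Ω
Γ_s = (Z_in − Z_s)/(Z_in + Z_s) = (-44.4 − j11.2)/(106 − j11.2), |Γ_s| = 0.431
VSWR = (1 + |Γ_s|)/(1 − |Γ_s|)

VSWR ≈ 2.52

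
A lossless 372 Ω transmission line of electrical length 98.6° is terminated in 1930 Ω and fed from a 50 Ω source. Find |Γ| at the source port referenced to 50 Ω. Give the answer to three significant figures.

tan(βl) = -6.61
Z_in = Z_0·(Z_L + jZ_0·tanβl)/(Z_0 + jZ_L·tanβl) = 73.3 + j54.1 Ω
Γ_s = (Z_in − Z_s)/(Z_in + Z_s) = (23.3 + j54.1)/(123 + j54.1), |Γ_s| = 0.438

|Γ| ≈ 0.438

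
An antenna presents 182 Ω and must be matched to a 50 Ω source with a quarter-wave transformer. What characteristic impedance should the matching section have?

Z_qwt ≈ 95.4 Ω

Z_qwt = √(Z_0·R_L) = √(50 × 182) = √9100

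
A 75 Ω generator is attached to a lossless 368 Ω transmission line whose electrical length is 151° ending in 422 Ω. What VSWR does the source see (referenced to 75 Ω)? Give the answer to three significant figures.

VSWR ≈ 5.31

tan(βl) = -0.554
Z_in = Z_0·(Z_L + jZ_0·tanβl)/(Z_0 + jZ_L·tanβl) = 393 + j45.8 Ω
Γ_s = (Z_in − Z_s)/(Z_in + Z_s) = (318 + j45.8)/(468 + j45.8), |Γ_s| = 0.683
VSWR = (1 + |Γ_s|)/(1 − |Γ_s|)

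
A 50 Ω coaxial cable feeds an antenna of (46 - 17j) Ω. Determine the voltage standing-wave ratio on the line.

VSWR ≈ 1.44

Γ = (Z_L − Z_0)/(Z_L + Z_0) = (-4 − j17)/(96 − j17)
|Γ| = 17.5/97.5 = 0.179
VSWR = (1 + |Γ|)/(1 − |Γ|) = 1.18/0.821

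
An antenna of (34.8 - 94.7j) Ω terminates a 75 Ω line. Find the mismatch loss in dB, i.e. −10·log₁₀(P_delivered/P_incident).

mismatch loss ≈ 3.04 dB

Γ = (-40.2 − j94.7)/(109.8 − j94.7), |Γ| = 0.71
|Γ|² = 0.503, so P_del/P_inc = 1 − |Γ|² = 0.497
ML = −10·log₁₀(1 − |Γ|²)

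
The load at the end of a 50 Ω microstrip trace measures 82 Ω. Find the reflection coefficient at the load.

Γ = (Z_L − Z_0)/(Z_L + Z_0) = (82 − 50)/(82 + 50) = 32/132

Γ = 0.242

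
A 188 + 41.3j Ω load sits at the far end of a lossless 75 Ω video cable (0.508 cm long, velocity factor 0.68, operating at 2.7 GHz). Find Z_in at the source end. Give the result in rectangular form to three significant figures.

Z_in ≈ 123 − j84.6 Ω

λ = v/f = 0.68·c / 2.7 GHz = 0.0756 m
βl = 2π·l/λ = 2π × 0.0672 = 24.2°
tan(βl) = tan(24.2°) = 0.45
Z_in = Z_0·(Z_L + jZ_0·tanβl)/(Z_0 + jZ_L·tanβl)
     = 75·(188 + j75)/(56.4 + j84.5)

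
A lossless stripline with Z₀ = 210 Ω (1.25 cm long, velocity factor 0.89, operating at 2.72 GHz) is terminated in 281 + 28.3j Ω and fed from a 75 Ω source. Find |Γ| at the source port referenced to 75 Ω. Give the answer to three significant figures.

|Γ| ≈ 0.527

λ = v/f = 0.89·c / 2.72 GHz = 0.0982 m
βl = 2π·l/λ = 2π × 0.127 = 45.8°
tan(βl) = 1.03
Z_in = Z_0·(Z_L + jZ_0·tanβl)/(Z_0 + jZ_L·tanβl) = 219 − j66.9 Ω
Γ_s = (Z_in − Z_s)/(Z_in + Z_s) = (144 − j66.9)/(294 − j66.9), |Γ_s| = 0.527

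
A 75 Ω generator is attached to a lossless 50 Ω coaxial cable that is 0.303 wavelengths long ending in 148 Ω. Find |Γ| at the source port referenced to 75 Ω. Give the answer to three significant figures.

|Γ| ≈ 0.615

βl = 2π × 0.303 = 109°
tan(βl) = -2.89
Z_in = Z_0·(Z_L + jZ_0·tanβl)/(Z_0 + jZ_L·tanβl) = 18.7 + j15.1 Ω
Γ_s = (Z_in − Z_s)/(Z_in + Z_s) = (-56.3 + j15.1)/(93.7 + j15.1), |Γ_s| = 0.615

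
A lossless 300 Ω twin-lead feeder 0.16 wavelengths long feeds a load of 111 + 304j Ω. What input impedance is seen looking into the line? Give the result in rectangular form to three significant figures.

Z_in ≈ 555 − j759 Ω

βl = 2π × 0.16 = 57.6°
tan(βl) = tan(57.6°) = 1.58
Z_in = Z_0·(Z_L + jZ_0·tanβl)/(Z_0 + jZ_L·tanβl)
     = 300·(111 + j777)/(-179 + j175)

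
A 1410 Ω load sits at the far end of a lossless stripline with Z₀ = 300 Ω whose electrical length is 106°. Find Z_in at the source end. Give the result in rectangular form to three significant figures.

tan(βl) = tan(106°) = -3.49
Z_in = Z_0·(Z_L + jZ_0·tanβl)/(Z_0 + jZ_L·tanβl)
     = 300·(1410 − j1050)/(300 − j4920)

Z_in ≈ 68.8 + j81.8 Ω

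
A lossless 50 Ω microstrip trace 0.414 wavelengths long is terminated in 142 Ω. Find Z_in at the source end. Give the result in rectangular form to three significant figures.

βl = 2π × 0.414 = 149°
tan(βl) = tan(149°) = -0.6
Z_in = Z_0·(Z_L + jZ_0·tanβl)/(Z_0 + jZ_L·tanβl)
     = 50·(142 − j30)/(50 − j85.2)

Z_in ≈ 49.5 + j54.3 Ω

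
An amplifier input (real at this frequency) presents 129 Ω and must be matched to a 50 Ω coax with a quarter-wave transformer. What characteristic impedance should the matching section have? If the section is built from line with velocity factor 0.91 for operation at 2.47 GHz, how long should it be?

Z_qwt ≈ 80.3 Ω; length ≈ 2.76 cm

Z_qwt = √(Z_0·R_L) = √(50 × 129) = √6450
λ = 0.91·c/f = 0.111 m, so l = λ/4 = 0.0276 m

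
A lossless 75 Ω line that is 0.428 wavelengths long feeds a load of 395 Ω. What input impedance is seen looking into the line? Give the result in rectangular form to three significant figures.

Z_in ≈ 64.7 + j129 Ω

βl = 2π × 0.428 = 154°
tan(βl) = tan(154°) = -0.486
Z_in = Z_0·(Z_L + jZ_0·tanβl)/(Z_0 + jZ_L·tanβl)
     = 75·(395 − j36.5)/(75 − j192)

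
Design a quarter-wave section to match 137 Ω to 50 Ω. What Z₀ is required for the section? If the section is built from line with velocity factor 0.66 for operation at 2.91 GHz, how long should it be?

Z_qwt = √(Z_0·R_L) = √(50 × 137) = √6850
λ = 0.66·c/f = 0.068 m, so l = λ/4 = 0.017 m

Z_qwt ≈ 82.8 Ω; length ≈ 1.7 cm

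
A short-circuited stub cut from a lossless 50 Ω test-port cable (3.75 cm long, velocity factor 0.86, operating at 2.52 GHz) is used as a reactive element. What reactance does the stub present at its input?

λ = v/f = 0.86·c / 2.52 GHz = 0.102 m
βl = 2π·l/λ = 2π × 0.366 = 132°
tan(βl) = -1.12
For a short-circuited stub, Z_in = jZ_0·tan(βl)

X_in ≈ -55.8 Ω (capacitive)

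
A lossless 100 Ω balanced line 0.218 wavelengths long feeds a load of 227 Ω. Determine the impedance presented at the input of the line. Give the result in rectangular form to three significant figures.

βl = 2π × 0.218 = 78.5°
tan(βl) = tan(78.5°) = 4.91
Z_in = Z_0·(Z_L + jZ_0·tanβl)/(Z_0 + jZ_L·tanβl)
     = 100·(227 + j491)/(100 + j1110)

Z_in ≈ 45.5 − j16.3 Ω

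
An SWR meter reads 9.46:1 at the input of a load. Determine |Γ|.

|Γ| = (S − 1)/(S + 1) = (9.46 − 1)/(9.46 + 1) = 8.46/10.5

|Γ| ≈ 0.809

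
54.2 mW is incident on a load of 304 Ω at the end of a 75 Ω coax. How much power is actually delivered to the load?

Γ = (304 − 75)/(304 + 75) = 0.604
|Γ|² = 0.365
P_refl = |Γ|²·P_inc = 19.8 mW, P_del = (1 − |Γ|²)·P_inc = 34.4 mW

P_delivered ≈ 34.4 mW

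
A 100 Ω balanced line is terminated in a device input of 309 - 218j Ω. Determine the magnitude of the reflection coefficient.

|Γ| ≈ 0.652

Γ = (Z_L − Z_0)/(Z_L + Z_0) = (209 − j218)/(409 − j218)
|Γ| = 302/463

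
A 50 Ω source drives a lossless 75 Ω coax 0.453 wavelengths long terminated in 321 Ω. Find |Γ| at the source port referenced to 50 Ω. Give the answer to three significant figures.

|Γ| ≈ 0.719

βl = 2π × 0.453 = 163°
tan(βl) = -0.304
Z_in = Z_0·(Z_L + jZ_0·tanβl)/(Z_0 + jZ_L·tanβl) = 130 + j147 Ω
Γ_s = (Z_in − Z_s)/(Z_in + Z_s) = (80.1 + j147)/(180 + j147), |Γ_s| = 0.719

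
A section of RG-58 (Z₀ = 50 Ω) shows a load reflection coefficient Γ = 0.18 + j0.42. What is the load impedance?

Z_L ≈ 46.6 + j49.5 Ω

Z_L = Z_0·(1 + Γ)/(1 − Γ) = 50·(1.18 + j0.42)/(0.82 − j0.42)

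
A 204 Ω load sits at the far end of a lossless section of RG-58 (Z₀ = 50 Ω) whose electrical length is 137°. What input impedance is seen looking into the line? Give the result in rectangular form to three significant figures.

tan(βl) = tan(137°) = -0.933
Z_in = Z_0·(Z_L + jZ_0·tanβl)/(Z_0 + jZ_L·tanβl)
     = 50·(204 − j46.6)/(50 − j190)

Z_in ≈ 24.6 + j47.1 Ω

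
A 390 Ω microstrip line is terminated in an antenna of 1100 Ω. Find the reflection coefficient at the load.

Γ = 0.477

Γ = (Z_L − Z_0)/(Z_L + Z_0) = (1100 − 390)/(1100 + 390) = 710/1490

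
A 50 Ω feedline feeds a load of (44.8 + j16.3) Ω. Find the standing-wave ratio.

VSWR ≈ 1.43

Γ = (Z_L − Z_0)/(Z_L + Z_0) = (-5.2 + j16.3)/(94.8 + j16.3)
|Γ| = 17.1/96.2 = 0.178
VSWR = (1 + |Γ|)/(1 − |Γ|) = 1.18/0.822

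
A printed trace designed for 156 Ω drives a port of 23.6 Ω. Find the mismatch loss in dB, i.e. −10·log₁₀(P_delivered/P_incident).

mismatch loss ≈ 3.41 dB

Γ = (23.6 − 156)/(23.6 + 156) = -0.737
|Γ|² = 0.543, so P_del/P_inc = 1 − |Γ|² = 0.457
ML = −10·log₁₀(1 − |Γ|²)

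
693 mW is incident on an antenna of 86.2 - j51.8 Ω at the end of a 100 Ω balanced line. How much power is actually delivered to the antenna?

|Γ| = |(-13.8 − j51.8)/(186.2 − j51.8)| = 0.277
|Γ|² = 0.0769
P_refl = |Γ|²·P_inc = 53.3 mW, P_del = (1 − |Γ|²)·P_inc = 640 mW

P_delivered ≈ 640 mW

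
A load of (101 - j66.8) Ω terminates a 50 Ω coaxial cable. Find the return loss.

Γ = (51 − j66.8)/(151 − j66.8), |Γ| = 0.509
RL = −20·log₁₀|Γ| = −20·log₁₀(0.509)

RL ≈ 5.87 dB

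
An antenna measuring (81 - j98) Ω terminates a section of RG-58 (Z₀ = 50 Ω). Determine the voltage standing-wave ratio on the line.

VSWR ≈ 4.38

Γ = (Z_L − Z_0)/(Z_L + Z_0) = (31 − j98)/(131 − j98)
|Γ| = 103/164 = 0.628
VSWR = (1 + |Γ|)/(1 − |Γ|) = 1.63/0.372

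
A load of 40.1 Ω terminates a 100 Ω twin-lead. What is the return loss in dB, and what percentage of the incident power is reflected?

RL ≈ 7.38 dB; 18.3% of incident power reflected

Γ = (40.1 − 100)/(40.1 + 100) = -0.428
RL = −20·log₁₀(0.428) = 7.38 dB
P_refl/P_inc = |Γ|² = 0.183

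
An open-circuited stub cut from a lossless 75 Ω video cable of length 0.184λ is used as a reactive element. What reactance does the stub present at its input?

βl = 2π × 0.184 = 66.2°
tan(βl) = 2.27
For an open-circuited stub, Z_in = −jZ_0·cot(βl) = −jZ_0/tan(βl)

X_in ≈ -33 Ω (capacitive)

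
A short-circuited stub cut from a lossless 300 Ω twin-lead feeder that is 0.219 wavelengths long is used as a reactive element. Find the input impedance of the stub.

Z_in ≈ +j1520 Ω

βl = 2π × 0.219 = 78.8°
tan(βl) = 5.07
For a short-circuited stub, Z_in = jZ_0·tan(βl)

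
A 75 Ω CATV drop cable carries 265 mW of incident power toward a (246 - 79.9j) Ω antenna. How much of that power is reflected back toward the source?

|Γ| = |(171 − j79.9)/(321 − j79.9)| = 0.571
|Γ|² = 0.326
P_refl = |Γ|²·P_inc = 86.3 mW, P_del = (1 − |Γ|²)·P_inc = 179 mW

P_reflected ≈ 86.3 mW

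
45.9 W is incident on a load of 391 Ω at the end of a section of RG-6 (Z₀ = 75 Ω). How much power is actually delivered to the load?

P_delivered ≈ 24.8 W

Γ = (391 − 75)/(391 + 75) = 0.678
|Γ|² = 0.46
P_refl = |Γ|²·P_inc = 21.1 W, P_del = (1 − |Γ|²)·P_inc = 24.8 W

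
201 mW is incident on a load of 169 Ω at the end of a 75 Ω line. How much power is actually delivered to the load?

P_delivered ≈ 171 mW

Γ = (169 − 75)/(169 + 75) = 0.385
|Γ|² = 0.148
P_refl = |Γ|²·P_inc = 29.8 mW, P_del = (1 − |Γ|²)·P_inc = 171 mW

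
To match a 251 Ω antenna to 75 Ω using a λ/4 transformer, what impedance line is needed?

Z_qwt ≈ 137 Ω

Z_qwt = √(Z_0·R_L) = √(75 × 251) = √18820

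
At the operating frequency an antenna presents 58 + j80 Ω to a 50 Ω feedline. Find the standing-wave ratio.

Γ = (Z_L − Z_0)/(Z_L + Z_0) = (8 + j80)/(108 + j80)
|Γ| = 80.4/134 = 0.598
VSWR = (1 + |Γ|)/(1 − |Γ|) = 1.6/0.402

VSWR ≈ 3.98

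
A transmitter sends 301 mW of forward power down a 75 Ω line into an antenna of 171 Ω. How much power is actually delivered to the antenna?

Γ = (171 − 75)/(171 + 75) = 0.39
|Γ|² = 0.152
P_refl = |Γ|²·P_inc = 45.8 mW, P_del = (1 − |Γ|²)·P_inc = 255 mW

P_delivered ≈ 255 mW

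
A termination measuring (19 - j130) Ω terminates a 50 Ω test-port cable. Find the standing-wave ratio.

VSWR ≈ 20.8

Γ = (Z_L − Z_0)/(Z_L + Z_0) = (-31 − j130)/(69 − j130)
|Γ| = 134/147 = 0.908
VSWR = (1 + |Γ|)/(1 − |Γ|) = 1.91/0.0919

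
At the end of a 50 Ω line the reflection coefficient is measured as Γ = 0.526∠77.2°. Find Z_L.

Z_L = Z_0·(1 + Γ)/(1 − Γ) = 50·(1.12 + j0.513)/(0.883 − j0.513)

Z_L ≈ 34.7 + j49.1 Ω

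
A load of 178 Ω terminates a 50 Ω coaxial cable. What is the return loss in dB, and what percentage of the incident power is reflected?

RL ≈ 5.01 dB; 31.5% of incident power reflected

Γ = (178 − 50)/(178 + 50) = 0.561
RL = −20·log₁₀(0.561) = 5.01 dB
P_refl/P_inc = |Γ|² = 0.315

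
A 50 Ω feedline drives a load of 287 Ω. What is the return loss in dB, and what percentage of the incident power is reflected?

Γ = (287 − 50)/(287 + 50) = 0.703
RL = −20·log₁₀(0.703) = 3.06 dB
P_refl/P_inc = |Γ|² = 0.495

RL ≈ 3.06 dB; 49.5% of incident power reflected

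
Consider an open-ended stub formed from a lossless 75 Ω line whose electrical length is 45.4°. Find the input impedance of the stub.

tan(βl) = 1.01
For an open-ended stub, Z_in = −jZ_0·cot(βl) = −jZ_0/tan(βl)

Z_in ≈ −j74 Ω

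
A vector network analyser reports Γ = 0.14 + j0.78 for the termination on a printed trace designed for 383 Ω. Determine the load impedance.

Z_L ≈ 106 + j443 Ω

Z_L = Z_0·(1 + Γ)/(1 − Γ) = 383·(1.14 + j0.78)/(0.86 − j0.78)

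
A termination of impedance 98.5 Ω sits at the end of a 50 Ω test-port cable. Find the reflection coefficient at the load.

Γ = (Z_L − Z_0)/(Z_L + Z_0) = (98.5 − 50)/(98.5 + 50) = 48.5/148.5

Γ = 0.327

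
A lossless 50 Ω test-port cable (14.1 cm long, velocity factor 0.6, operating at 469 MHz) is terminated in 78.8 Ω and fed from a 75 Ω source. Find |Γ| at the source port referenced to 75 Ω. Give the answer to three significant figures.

|Γ| ≈ 0.312

λ = v/f = 0.6·c / 469 MHz = 0.384 m
βl = 2π·l/λ = 2π × 0.367 = 132°
tan(βl) = -1.1
Z_in = Z_0·(Z_L + jZ_0·tanβl)/(Z_0 + jZ_L·tanβl) = 43.5 + j20.4 Ω
Γ_s = (Z_in − Z_s)/(Z_in + Z_s) = (-31.5 + j20.4)/(118 + j20.4), |Γ_s| = 0.312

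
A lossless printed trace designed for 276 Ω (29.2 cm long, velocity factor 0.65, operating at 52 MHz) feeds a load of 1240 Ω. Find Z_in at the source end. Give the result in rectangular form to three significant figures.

Z_in ≈ 237 − j419 Ω

λ = v/f = 0.65·c / 52 MHz = 3.75 m
βl = 2π·l/λ = 2π × 0.0779 = 28°
tan(βl) = tan(28°) = 0.532
Z_in = Z_0·(Z_L + jZ_0·tanβl)/(Z_0 + jZ_L·tanβl)
     = 276·(1240 + j147)/(276 + j660)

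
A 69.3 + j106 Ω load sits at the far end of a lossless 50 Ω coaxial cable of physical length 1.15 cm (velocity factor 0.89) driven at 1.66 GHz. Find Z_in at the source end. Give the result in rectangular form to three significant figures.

λ = v/f = 0.89·c / 1.66 GHz = 0.161 m
βl = 2π·l/λ = 2π × 0.0715 = 25.7°
tan(βl) = tan(25.7°) = 0.482
Z_in = Z_0·(Z_L + jZ_0·tanβl)/(Z_0 + jZ_L·tanβl)
     = 50·(69.3 + j130)/(-1.1 + j33.4)

Z_in ≈ 191 − j110 Ω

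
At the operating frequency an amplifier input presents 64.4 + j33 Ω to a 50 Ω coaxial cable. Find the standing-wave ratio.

VSWR ≈ 1.87

Γ = (Z_L − Z_0)/(Z_L + Z_0) = (14.4 + j33)/(114.4 + j33)
|Γ| = 36/119 = 0.302
VSWR = (1 + |Γ|)/(1 − |Γ|) = 1.3/0.698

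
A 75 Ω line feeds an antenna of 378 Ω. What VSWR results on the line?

VSWR ≈ 5.04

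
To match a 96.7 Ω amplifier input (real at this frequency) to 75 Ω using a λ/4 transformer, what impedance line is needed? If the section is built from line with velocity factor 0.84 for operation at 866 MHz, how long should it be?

Z_qwt ≈ 85.2 Ω; length ≈ 7.27 cm

Z_qwt = √(Z_0·R_L) = √(75 × 96.7) = √7252
λ = 0.84·c/f = 0.291 m, so l = λ/4 = 0.0727 m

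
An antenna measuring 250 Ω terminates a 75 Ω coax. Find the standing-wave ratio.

VSWR ≈ 3.33

Γ = (250 − 75)/(250 + 75) = 0.538
VSWR = (1 + 0.538)/(1 − 0.538)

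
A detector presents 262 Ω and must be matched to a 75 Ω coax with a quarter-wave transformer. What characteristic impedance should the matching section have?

Z_qwt ≈ 140 Ω

Z_qwt = √(Z_0·R_L) = √(75 × 262) = √19650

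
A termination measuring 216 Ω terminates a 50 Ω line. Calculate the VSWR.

For a purely resistive load, VSWR = R_L/Z_0 or Z_0/R_L (whichever > 1) = 216/50

VSWR ≈ 4.32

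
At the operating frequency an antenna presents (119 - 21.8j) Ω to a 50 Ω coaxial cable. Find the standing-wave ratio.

Γ = (Z_L − Z_0)/(Z_L + Z_0) = (69 − j21.8)/(169 − j21.8)
|Γ| = 72.4/170 = 0.425
VSWR = (1 + |Γ|)/(1 − |Γ|) = 1.42/0.575

VSWR ≈ 2.48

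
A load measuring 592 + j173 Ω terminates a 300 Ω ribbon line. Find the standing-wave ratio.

Γ = (Z_L − Z_0)/(Z_L + Z_0) = (292 + j173)/(892 + j173)
|Γ| = 339/909 = 0.374
VSWR = (1 + |Γ|)/(1 − |Γ|) = 1.37/0.626

VSWR ≈ 2.19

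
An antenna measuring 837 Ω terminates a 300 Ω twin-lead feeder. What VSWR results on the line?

VSWR ≈ 2.79

Γ = (837 − 300)/(837 + 300) = 0.472
VSWR = (1 + 0.472)/(1 − 0.472)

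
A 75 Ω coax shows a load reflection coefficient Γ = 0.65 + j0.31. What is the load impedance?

Z_L = Z_0·(1 + Γ)/(1 − Γ) = 75·(1.65 + j0.31)/(0.35 − j0.31)

Z_L ≈ 165 + j213 Ω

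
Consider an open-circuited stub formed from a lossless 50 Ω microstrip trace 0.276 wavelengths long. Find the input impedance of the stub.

Z_in ≈ +j8.24 Ω

βl = 2π × 0.276 = 99.4°
tan(βl) = -6.07
For an open-circuited stub, Z_in = −jZ_0·cot(βl) = −jZ_0/tan(βl)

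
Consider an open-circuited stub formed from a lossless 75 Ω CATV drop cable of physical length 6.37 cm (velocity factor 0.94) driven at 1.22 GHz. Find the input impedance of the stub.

λ = v/f = 0.94·c / 1.22 GHz = 0.231 m
βl = 2π·l/λ = 2π × 0.276 = 99.2°
tan(βl) = -6.17
For an open-circuited stub, Z_in = −jZ_0·cot(βl) = −jZ_0/tan(βl)

Z_in ≈ +j12.2 Ω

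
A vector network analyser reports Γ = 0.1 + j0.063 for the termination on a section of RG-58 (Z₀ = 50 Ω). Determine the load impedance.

Z_L = Z_0·(1 + Γ)/(1 − Γ) = 50·(1.1 + j0.063)/(0.9 − j0.063)

Z_L ≈ 60.6 + j7.74 Ω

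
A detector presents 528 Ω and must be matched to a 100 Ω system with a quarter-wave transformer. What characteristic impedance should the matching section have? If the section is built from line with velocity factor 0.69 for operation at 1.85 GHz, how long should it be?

Z_qwt = √(Z_0·R_L) = √(100 × 528) = √52800
λ = 0.69·c/f = 0.112 m, so l = λ/4 = 0.028 m

Z_qwt ≈ 230 Ω; length ≈ 2.8 cm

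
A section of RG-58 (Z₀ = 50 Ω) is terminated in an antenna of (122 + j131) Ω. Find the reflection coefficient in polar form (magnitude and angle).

Γ ≈ 0.691 ∠ 23.9°

Γ = (Z_L − Z_0)/(Z_L + Z_0) = (72 + j131)/(172 + j131)
|Γ| = 149/216 = 0.691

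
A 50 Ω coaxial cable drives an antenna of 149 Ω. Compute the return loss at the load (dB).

Γ = (149 − 50)/(149 + 50) = 0.497
RL = −20·log₁₀|Γ| = −20·log₁₀(0.497)

RL ≈ 6.06 dB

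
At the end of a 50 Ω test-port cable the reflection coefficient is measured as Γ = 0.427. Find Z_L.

Z_L = Z_0·(1 + Γ)/(1 − Γ) = 50·(1.43)/(0.573)

Z_L ≈ 125 Ω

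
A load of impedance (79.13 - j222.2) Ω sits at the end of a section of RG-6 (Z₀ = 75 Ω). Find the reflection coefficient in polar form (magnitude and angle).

Γ ≈ 0.822 ∠ -33.7°

Γ = (Z_L − Z_0)/(Z_L + Z_0) = (4.13 − j222.2)/(154.1 − j222.2)
|Γ| = 222/270 = 0.822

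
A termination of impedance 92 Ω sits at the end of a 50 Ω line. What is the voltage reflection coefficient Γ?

Γ = (Z_L − Z_0)/(Z_L + Z_0) = (92 − 50)/(92 + 50) = 42/142

Γ = 0.296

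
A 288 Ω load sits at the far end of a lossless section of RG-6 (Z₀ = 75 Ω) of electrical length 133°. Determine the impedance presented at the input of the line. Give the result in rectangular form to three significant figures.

tan(βl) = tan(133°) = -1.07
Z_in = Z_0·(Z_L + jZ_0·tanβl)/(Z_0 + jZ_L·tanβl)
     = 75·(288 − j80.4)/(75 − j309)

Z_in ≈ 34.5 + j61.6 Ω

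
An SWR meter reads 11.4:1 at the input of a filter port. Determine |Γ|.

|Γ| ≈ 0.839

|Γ| = (S − 1)/(S + 1) = (11.4 − 1)/(11.4 + 1) = 10.4/12.4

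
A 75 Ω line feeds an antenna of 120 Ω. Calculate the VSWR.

VSWR ≈ 1.6

Γ = (120 − 75)/(120 + 75) = 0.231
VSWR = (1 + 0.231)/(1 − 0.231)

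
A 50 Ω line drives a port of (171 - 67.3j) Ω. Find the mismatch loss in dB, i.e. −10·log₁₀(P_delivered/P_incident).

Γ = (121 − j67.3)/(221 − j67.3), |Γ| = 0.599
|Γ|² = 0.359, so P_del/P_inc = 1 − |Γ|² = 0.641
ML = −10·log₁₀(1 − |Γ|²)

mismatch loss ≈ 1.93 dB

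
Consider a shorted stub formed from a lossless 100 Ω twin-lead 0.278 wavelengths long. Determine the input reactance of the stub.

X_in ≈ -563 Ω (capacitive)

βl = 2π × 0.278 = 100°
tan(βl) = -5.63
For a shorted stub, Z_in = jZ_0·tan(βl)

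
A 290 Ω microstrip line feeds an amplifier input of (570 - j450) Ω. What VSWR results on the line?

Γ = (Z_L − Z_0)/(Z_L + Z_0) = (280 − j450)/(860 − j450)
|Γ| = 530/971 = 0.546
VSWR = (1 + |Γ|)/(1 − |Γ|) = 1.55/0.454

VSWR ≈ 3.41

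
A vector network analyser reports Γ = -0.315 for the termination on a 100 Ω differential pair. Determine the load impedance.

Z_L ≈ 52.1 Ω

Z_L = Z_0·(1 + Γ)/(1 − Γ) = 100·(0.685)/(1.31)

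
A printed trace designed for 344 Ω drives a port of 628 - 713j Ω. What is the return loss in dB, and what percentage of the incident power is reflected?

Γ = (284 − j713)/(972 − j713), |Γ| = 0.637
RL = −20·log₁₀(0.637) = 3.92 dB
P_refl/P_inc = |Γ|² = 0.405

RL ≈ 3.92 dB; 40.5% of incident power reflected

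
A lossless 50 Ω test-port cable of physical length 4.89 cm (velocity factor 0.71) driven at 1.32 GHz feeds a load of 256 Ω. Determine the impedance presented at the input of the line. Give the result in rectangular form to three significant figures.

Z_in ≈ 10.9 + j16.6 Ω

λ = v/f = 0.71·c / 1.32 GHz = 0.161 m
βl = 2π·l/λ = 2π × 0.303 = 109°
tan(βl) = tan(109°) = -2.89
Z_in = Z_0·(Z_L + jZ_0·tanβl)/(Z_0 + jZ_L·tanβl)
     = 50·(256 − j144)/(50 − j739)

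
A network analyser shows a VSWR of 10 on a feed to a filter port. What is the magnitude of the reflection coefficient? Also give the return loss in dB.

|Γ| ≈ 0.818; return loss ≈ 1.74 dB

|Γ| = (S − 1)/(S + 1) = (10 − 1)/(10 + 1) = 9/11
RL = −20·log₁₀|Γ| = −20·log₁₀(0.818)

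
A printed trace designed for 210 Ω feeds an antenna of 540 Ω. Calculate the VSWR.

VSWR ≈ 2.57

For a purely resistive load, VSWR = R_L/Z_0 or Z_0/R_L (whichever > 1) = 540/210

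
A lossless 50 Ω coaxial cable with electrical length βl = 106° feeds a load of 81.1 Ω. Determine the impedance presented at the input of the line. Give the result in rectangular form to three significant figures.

Z_in ≈ 32.3 + j8.62 Ω

tan(βl) = tan(106°) = -3.49
Z_in = Z_0·(Z_L + jZ_0·tanβl)/(Z_0 + jZ_L·tanβl)
     = 50·(81.1 − j174)/(50 − j283)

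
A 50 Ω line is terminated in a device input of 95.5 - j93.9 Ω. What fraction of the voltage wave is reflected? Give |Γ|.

|Γ| ≈ 0.603

Γ = (Z_L − Z_0)/(Z_L + Z_0) = (45.5 − j93.9)/(145.5 − j93.9)
|Γ| = 104/173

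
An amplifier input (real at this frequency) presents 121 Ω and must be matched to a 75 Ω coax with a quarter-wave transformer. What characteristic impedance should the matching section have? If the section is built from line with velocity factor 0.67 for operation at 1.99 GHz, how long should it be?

Z_qwt = √(Z_0·R_L) = √(75 × 121) = √9075
λ = 0.67·c/f = 0.101 m, so l = λ/4 = 0.0253 m

Z_qwt ≈ 95.3 Ω; length ≈ 2.53 cm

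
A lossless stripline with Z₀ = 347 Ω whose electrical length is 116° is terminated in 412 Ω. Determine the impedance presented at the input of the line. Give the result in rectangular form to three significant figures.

tan(βl) = tan(116°) = -2.05
Z_in = Z_0·(Z_L + jZ_0·tanβl)/(Z_0 + jZ_L·tanβl)
     = 347·(412 − j711)/(347 − j845)

Z_in ≈ 310 + j42.1 Ω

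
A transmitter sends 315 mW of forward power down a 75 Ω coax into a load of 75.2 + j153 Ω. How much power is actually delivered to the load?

P_delivered ≈ 155 mW

|Γ| = |(0.2 + j153)/(150.2 + j153)| = 0.714
|Γ|² = 0.509
P_refl = |Γ|²·P_inc = 160 mW, P_del = (1 − |Γ|²)·P_inc = 155 mW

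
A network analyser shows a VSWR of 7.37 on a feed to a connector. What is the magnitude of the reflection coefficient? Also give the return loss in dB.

|Γ| = (S − 1)/(S + 1) = (7.37 − 1)/(7.37 + 1) = 6.37/8.37
RL = −20·log₁₀|Γ| = −20·log₁₀(0.761)

|Γ| ≈ 0.761; return loss ≈ 2.37 dB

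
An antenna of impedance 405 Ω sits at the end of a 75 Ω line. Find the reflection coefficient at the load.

Γ = 0.688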